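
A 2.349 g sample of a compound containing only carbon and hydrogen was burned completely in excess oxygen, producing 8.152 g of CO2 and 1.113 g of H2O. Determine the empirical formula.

C3H2

mol C = 8.152 / 44.01 = 0.1852; mass C = 0.1852 × 12.01 = 2.225 g
mol H = 2 × (1.113 / 18.02) = 0.1235; mass H = 0.1235 × 1.008 = 0.1245 g
Ratios (÷ 0.1235): C 1.499, H 1.000
Scaling by 2: C 3.00, H 2.00 → C3H2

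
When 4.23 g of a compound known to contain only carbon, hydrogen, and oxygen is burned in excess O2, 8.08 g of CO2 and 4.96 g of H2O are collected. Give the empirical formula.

C2H6O

mol C = 8.08 / 44.01 = 0.1836; mass C = 0.1836 × 12.01 = 2.205 g
mol H = 2 × (4.96 / 18.02) = 0.5505; mass H = 0.5505 × 1.008 = 0.5549 g
mass O = 4.23 − (2.760) = 1.470 g → mol O = 0.09188
Divide by the smallest (0.09188 mol O): C 1.998, H 5.991, O 1.000
≈ 2:6:1 → C2H6O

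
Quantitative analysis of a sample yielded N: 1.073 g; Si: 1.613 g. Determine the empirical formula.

N4Si3

N: 1.073 g ÷ 14.01 g/mol = 0.07659 mol
Si: 1.613 g ÷ 28.09 g/mol = 0.05742 mol
Divide by the smallest (0.05742 mol Si): N 1.334, Si 1.000
Multiply by 3: N 4.00, Si 3.00 → N4Si3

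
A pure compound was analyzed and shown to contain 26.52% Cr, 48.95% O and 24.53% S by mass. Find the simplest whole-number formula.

Assume 100 g: 26.52 g Cr, 48.95 g O, 24.53 g S.
n(Cr) = 26.52/52.00 = 0.51, n(O) = 48.95/16.00 = 3.059, n(S) = 24.53/32.07 = 0.7649
Smallest is Cr at 0.51 mol; normalising gives Cr 1.000, O 5.999, S 1.500
Multiply by 2: Cr 2.00, O 12.00, S 3.00 → Cr2O12S3

Cr2O12S3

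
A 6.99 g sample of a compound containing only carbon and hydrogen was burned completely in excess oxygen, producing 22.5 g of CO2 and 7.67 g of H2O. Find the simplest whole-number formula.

mol C = 22.5 / 44.01 = 0.5112; mass C = 0.5112 × 12.01 = 6.140 g
mol H = 2 × (7.67 / 18.02) = 0.8513; mass H = 0.8513 × 1.008 = 0.8581 g
Smallest is C at 0.5112 mol; normalising gives C 1.000, H 1.665
×3: C 3.00, H 5.00 → C3H5

C3H5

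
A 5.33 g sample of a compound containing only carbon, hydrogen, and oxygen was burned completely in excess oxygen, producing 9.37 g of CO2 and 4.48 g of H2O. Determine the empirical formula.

C3H7O2

mol C = 9.37 / 44.01 = 0.2129; mass C = 0.2129 × 12.01 = 2.557 g
mol H = 2 × (4.48 / 18.02) = 0.4972; mass H = 0.4972 × 1.008 = 0.5012 g
mass O = 5.33 − (3.058) = 2.272 g → mol O = 0.1420
Divide by the smallest (0.142 mol O): C 1.499, H 3.502, O 1.000
Multiply by 2: C 3.00, H 7.00, O 2.00 → C3H7O2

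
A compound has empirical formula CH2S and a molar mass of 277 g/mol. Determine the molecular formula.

Empirical-formula mass = 46.10 g/mol
n = 277 / 46.10 = 6.01 ≈ 6
Molecular formula = (CH2S)6 = C6H12S6

C6H12S6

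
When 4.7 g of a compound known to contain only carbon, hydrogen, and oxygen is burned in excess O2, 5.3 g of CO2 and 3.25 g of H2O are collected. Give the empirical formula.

C2H6O3

mol C = 5.3 / 44.01 = 0.1204; mass C = 0.1204 × 12.01 = 1.446 g
mol H = 2 × (3.25 / 18.02) = 0.3607; mass H = 0.3607 × 1.008 = 0.3636 g
mass O = 4.7 − (1.810) = 2.890 g → mol O = 0.1806
Ratios (÷ 0.1204): C 1.000, H 2.995, O 1.500
Scaling by 2: C 2.00, H 5.99, O 3.00 → C2H6O3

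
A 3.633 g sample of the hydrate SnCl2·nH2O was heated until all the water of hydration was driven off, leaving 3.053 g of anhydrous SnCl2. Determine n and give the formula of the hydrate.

Mass of water lost = 3.633 − 3.053 = 0.58 g → 0.58 / 18.02 = 0.03219 mol H2O
Molar mass of SnCl2 = 189.61 g/mol → mol SnCl2 = 3.053 / 189.61 = 0.0161
n = 0.03219 / 0.0161 = 2.00 ≈ 2 → SnCl2·2H2O

SnCl2·2H2O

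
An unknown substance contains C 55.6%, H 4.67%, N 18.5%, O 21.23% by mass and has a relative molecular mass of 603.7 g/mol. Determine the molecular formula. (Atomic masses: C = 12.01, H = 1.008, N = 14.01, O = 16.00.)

Assume 100 g: 55.6 g C, 4.67 g H, 18.5 g N, 21.23 g O.
n(C) = 55.6/12.01 = 4.629, n(H) = 4.67/1.008 = 4.633, n(N) = 18.5/14.01 = 1.32, n(O) = 21.23/16.00 = 1.327
Smallest is N at 1.32 mol; normalising gives C 3.506, H 3.509, N 1.000, O 1.005
×2: C 7.01, H 7.02, N 2.00, O 2.01 → C7H7N2O2
Empirical-formula mass = 151.15 g/mol
n = 603.7 / 151.15 = 3.99 ≈ 4
Molecular formula = (C7H7N2O2)×4 = C28H28N8O8

C28H28N8O8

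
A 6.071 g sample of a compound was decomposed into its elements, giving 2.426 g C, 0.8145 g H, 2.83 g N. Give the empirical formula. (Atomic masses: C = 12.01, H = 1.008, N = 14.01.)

CH4N

n(C) = 2.426/12.01 = 0.202, n(H) = 0.8145/1.008 = 0.808, n(N) = 2.83/14.01 = 0.202
Ratios (÷ 0.202): C 1.000, H 4.000, N 1.000
≈ 1:4:1 → CH4N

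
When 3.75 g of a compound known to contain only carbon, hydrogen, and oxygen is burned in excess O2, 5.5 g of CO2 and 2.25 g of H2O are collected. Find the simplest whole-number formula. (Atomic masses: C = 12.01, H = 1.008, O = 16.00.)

mol C = 5.5 / 44.01 = 0.1250; mass C = 0.1250 × 12.01 = 1.501 g
mol H = 2 × (2.25 / 18.02) = 0.2497; mass H = 0.2497 × 1.008 = 0.2517 g
mass O = 3.75 − (1.753) = 1.997 g → mol O = 0.1248
Ratios (÷ 0.1248): C 1.001, H 2.000, O 1.000
≈ 1:2:1 → CH2O

CH2O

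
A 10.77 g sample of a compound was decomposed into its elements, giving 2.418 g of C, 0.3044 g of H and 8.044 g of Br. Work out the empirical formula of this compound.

C2H3Br

n(C) = 2.418/12.01 = 0.2013, n(H) = 0.3044/1.008 = 0.302, n(Br) = 8.044/79.90 = 0.1007
Ratios (÷ 0.1007): C 2.000, H 3.000, Br 1.000
Ratio ≈ 2:3:1, so the empirical formula is C2H3Br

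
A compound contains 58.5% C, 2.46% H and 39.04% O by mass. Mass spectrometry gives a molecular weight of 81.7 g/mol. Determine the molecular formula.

C4H2O2

Assume 100 g: 58.5 g C, 2.46 g H, 39.04 g O.
C: 58.5 g ÷ 12.01 g/mol = 4.871 mol
H: 2.46 g ÷ 1.008 g/mol = 2.44 mol
O: 39.04 g ÷ 16.00 g/mol = 2.44 mol
Divide by the smallest (2.44 mol O): C 1.996, H 1.000, O 1.000
≈ 2:1:1 → C2HO
Empirical-formula mass = 41.03 g/mol
n = 81.7 / 41.03 = 1.99 ≈ 2
Molecular formula = (C2HO)×2 = C4H2O2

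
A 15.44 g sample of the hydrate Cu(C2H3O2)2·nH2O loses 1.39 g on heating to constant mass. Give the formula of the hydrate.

Mass of anhydrous Cu(C2H3O2)2 = 15.44 − 1.39 = 14.05 g
mol H2O = 1.39 / 18.02 = 0.07714
Molar mass of Cu(C2H3O2)2 = 181.64 g/mol → mol Cu(C2H3O2)2 = 14.05 / 181.64 = 0.07735
n = 0.07714 / 0.07735 = 1.00 ≈ 1 → Cu(C2H3O2)2·H2O

Cu(C2H3O2)2·H2O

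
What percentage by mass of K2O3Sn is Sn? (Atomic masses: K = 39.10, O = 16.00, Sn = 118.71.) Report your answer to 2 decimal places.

48.47%

Molar mass = 2(39.10) + 3(16.00) + 1(118.71) = 244.910 g/mol
Mass of Sn per mole = 1 × 118.71 = 118.710 g
% Sn = 118.710 / 244.910 × 100 = 48.47%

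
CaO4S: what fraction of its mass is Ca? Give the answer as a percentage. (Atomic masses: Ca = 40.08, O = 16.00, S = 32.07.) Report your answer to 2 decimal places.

29.44%

Molar mass = 1(40.08) + 4(16.00) + 1(32.07) = 136.150 g/mol
Mass of Ca per mole = 1 × 40.08 = 40.080 g
% Ca = 40.080 / 136.150 × 100 = 29.44%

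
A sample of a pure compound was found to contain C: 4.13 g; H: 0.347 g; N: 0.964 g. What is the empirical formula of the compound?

C: 4.13 g ÷ 12.01 g/mol = 0.3439 mol
H: 0.347 g ÷ 1.008 g/mol = 0.3442 mol
N: 0.964 g ÷ 14.01 g/mol = 0.06881 mol
Smallest is N at 0.06881 mol; normalising gives C 4.998, H 5.003, N 1.000
≈ 5:5:1 → C5H5N

C5H5N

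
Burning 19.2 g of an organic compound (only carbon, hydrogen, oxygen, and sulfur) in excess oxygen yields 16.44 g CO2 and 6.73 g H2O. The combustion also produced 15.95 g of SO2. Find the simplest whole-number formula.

mol C = 16.44 / 44.01 = 0.3736; mass C = 0.3736 × 12.01 = 4.486 g
mol H = 2 × (6.73 / 18.02) = 0.7469; mass H = 0.7469 × 1.008 = 0.7529 g
mol S = 15.95 / 64.07 = 0.2489; mass S = 7.984 g
mass O = 19.2 − (13.22) = 5.977 g → mol O = 0.3736
Ratios (÷ 0.2489): C 1.501, H 3.000, O 1.501, S 1.000
Scaling by 2: C 3.00, H 6.00, O 3.00, S 2.00 → C3H6O3S2

C3H6O3S2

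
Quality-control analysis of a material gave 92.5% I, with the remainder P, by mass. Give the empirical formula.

Assume 100 g: 92.5 g I, 7.5 g P.
n(I) = 92.5/126.90 = 0.7289, n(P) = 7.5/30.97 = 0.2422
Ratios (÷ 0.2422): I 3.010, P 1.000
Ratio ≈ 3:1, so the empirical formula is I3P

I3P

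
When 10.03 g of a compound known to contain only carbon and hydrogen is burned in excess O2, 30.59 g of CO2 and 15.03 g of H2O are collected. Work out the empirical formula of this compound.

mol C = 30.59 / 44.01 = 0.6951; mass C = 0.6951 × 12.01 = 8.348 g
mol H = 2 × (15.03 / 18.02) = 1.668; mass H = 1.668 × 1.008 = 1.681 g
Ratios (÷ 0.6951): C 1.000, H 2.400
×5: C 5.00, H 12.00 → C5H12

C5H12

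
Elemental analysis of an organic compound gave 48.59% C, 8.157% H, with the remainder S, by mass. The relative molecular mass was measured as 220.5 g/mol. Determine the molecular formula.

Assume 100 g: 48.59 g C, 8.157 g H, 43.253 g S.
C: 48.59 g ÷ 12.01 g/mol = 4.046 mol
H: 8.157 g ÷ 1.008 g/mol = 8.092 mol
S: 43.253 g ÷ 32.07 g/mol = 1.349 mol
Divide by the smallest (1.349 mol S): C 3.000, H 6.000, S 1.000
≈ 3:6:1 → C3H6S
Empirical-formula mass = 74.15 g/mol
n = 220.5 / 74.15 = 2.97 ≈ 3
Molecular formula = (C3H6S)×3 = C9H18S3

C9H18S3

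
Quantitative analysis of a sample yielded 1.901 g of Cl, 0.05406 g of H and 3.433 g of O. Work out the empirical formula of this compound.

Cl: 1.901 g ÷ 35.45 g/mol = 0.05362 mol
H: 0.05406 g ÷ 1.008 g/mol = 0.05363 mol
O: 3.433 g ÷ 16.00 g/mol = 0.2146 mol
Divide by the smallest (0.05362 mol Cl): Cl 1.000, H 1.000, O 4.001
Ratio ≈ 1:1:4, so the empirical formula is ClHO4

ClHO4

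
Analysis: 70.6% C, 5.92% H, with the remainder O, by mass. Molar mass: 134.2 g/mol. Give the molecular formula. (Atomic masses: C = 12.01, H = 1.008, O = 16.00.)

Assume 100 g: 70.6 g C, 5.92 g H, 23.48 g O.
n(C) = 70.6/12.01 = 5.878, n(H) = 5.92/1.008 = 5.873, n(O) = 23.48/16.00 = 1.468
Smallest is O at 1.468 mol; normalising gives C 4.006, H 4.002, O 1.000
Ratio ≈ 4:4:1, so the empirical formula is C4H4O
Empirical-formula mass = 68.07 g/mol
n = 134.2 / 68.07 = 1.97 ≈ 2
Molecular formula = (C4H4O)×2 = C8H8O2

C8H8O2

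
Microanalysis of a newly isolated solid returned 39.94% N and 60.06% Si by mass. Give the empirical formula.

N4Si3

Assume 100 g: 39.94 g N, 60.06 g Si.
Moles — N: 39.94 / 14.01 = 2.851 mol; Si: 60.06 / 28.09 = 2.138 mol
Smallest is Si at 2.138 mol; normalising gives N 1.333, Si 1.000
Scaling by 3: N 4.00, Si 3.00 → N4Si3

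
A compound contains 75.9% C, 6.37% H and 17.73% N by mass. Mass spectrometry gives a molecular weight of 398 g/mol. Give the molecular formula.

Assume 100 g: 75.9 g C, 6.37 g H, 17.73 g N.
n(C) = 75.9/12.01 = 6.32, n(H) = 6.37/1.008 = 6.319, n(N) = 17.73/14.01 = 1.266
Divide by the smallest (1.266 mol N): C 4.994, H 4.994, N 1.000
→ C5H5N
Empirical-formula mass = 79.10 g/mol
n = 398 / 79.10 = 5.03 ≈ 5
Molecular formula = (C5H5N)×5 = C25H25N5

C25H25N5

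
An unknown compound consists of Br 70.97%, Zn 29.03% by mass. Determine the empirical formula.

Assume 100 g: 70.97 g Br, 29.03 g Zn.
Moles — Br: 70.97 / 79.90 = 0.8882 mol; Zn: 29.03 / 65.38 = 0.444 mol
Divide by the smallest (0.444 mol Zn): Br 2.000, Zn 1.000
≈ 2:1 → Br2Zn

Br2Zn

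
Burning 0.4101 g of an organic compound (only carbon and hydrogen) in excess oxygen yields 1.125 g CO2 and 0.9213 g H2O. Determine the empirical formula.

CH4

mol C = 1.125 / 44.01 = 0.02556; mass C = 0.02556 × 12.01 = 0.3070 g
mol H = 2 × (0.9213 / 18.02) = 0.1023; mass H = 0.1023 × 1.008 = 0.1031 g
Smallest is C at 0.02556 mol; normalising gives C 1.000, H 4.000
Ratio ≈ 1:4, so the empirical formula is CH4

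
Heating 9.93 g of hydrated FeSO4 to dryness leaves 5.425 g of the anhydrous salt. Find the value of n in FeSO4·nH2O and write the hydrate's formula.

FeSO4·7H2O

Mass of water lost = 9.93 − 5.425 = 4.505 g → 4.505 / 18.02 = 0.25 mol H2O
Molar mass of FeSO4 = 151.92 g/mol → mol FeSO4 = 5.425 / 151.92 = 0.03571
n = 0.25 / 0.03571 = 7.00 ≈ 7 → FeSO4·7H2O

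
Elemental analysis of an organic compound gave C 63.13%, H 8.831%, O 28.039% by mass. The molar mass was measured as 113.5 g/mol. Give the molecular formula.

C6H10O2

Assume 100 g: 63.13 g C, 8.831 g H, 28.039 g O.
Moles — C: 63.13 / 12.01 = 5.256 mol; H: 8.831 / 1.008 = 8.761 mol; O: 28.039 / 16.00 = 1.752 mol
Divide by the smallest (1.752 mol O): C 3.000, H 4.999, O 1.000
Ratio ≈ 3:5:1, so the empirical formula is C3H5O
Empirical-formula mass = 57.07 g/mol
n = 113.5 / 57.07 = 1.99 ≈ 2
Molecular formula = (C3H5O)×2 = C6H10O2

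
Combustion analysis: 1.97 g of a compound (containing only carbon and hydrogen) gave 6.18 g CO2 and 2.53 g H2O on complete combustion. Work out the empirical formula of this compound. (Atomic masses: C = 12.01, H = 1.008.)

CH2

mol C = 6.18 / 44.01 = 0.1404; mass C = 0.1404 × 12.01 = 1.686 g
mol H = 2 × (2.53 / 18.02) = 0.2808; mass H = 0.2808 × 1.008 = 0.2830 g
Smallest is C at 0.1404 mol; normalising gives C 1.000, H 2.000
Ratio ≈ 1:2, so the empirical formula is CH2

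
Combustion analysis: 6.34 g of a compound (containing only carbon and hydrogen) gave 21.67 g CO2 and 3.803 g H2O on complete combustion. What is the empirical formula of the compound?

C7H6

mol C = 21.67 / 44.01 = 0.4924; mass C = 0.4924 × 12.01 = 5.914 g
mol H = 2 × (3.803 / 18.02) = 0.4221; mass H = 0.4221 × 1.008 = 0.4255 g
Smallest is H at 0.4221 mol; normalising gives C 1.167, H 1.000
Scaling by 6: C 7.00, H 6.00 → C7H6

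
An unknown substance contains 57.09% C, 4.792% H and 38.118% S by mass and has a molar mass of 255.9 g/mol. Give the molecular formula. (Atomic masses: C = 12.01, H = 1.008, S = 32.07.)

C12H12S3

Assume 100 g: 57.09 g C, 4.792 g H, 38.118 g S.
n(C) = 57.09/12.01 = 4.754, n(H) = 4.792/1.008 = 4.754, n(S) = 38.118/32.07 = 1.189
Smallest is S at 1.189 mol; normalising gives C 3.999, H 4.000, S 1.000
→ C4H4S
Empirical-formula mass = 84.14 g/mol
n = 255.9 / 84.14 = 3.04 ≈ 3
Molecular formula = (C4H4S)×3 = C12H12S3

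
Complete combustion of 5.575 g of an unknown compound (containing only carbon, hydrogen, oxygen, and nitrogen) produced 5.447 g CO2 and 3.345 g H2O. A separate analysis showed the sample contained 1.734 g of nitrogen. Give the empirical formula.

CH3NO

mol C = 5.447 / 44.01 = 0.1238; mass C = 0.1238 × 12.01 = 1.486 g
mol H = 2 × (3.345 / 18.02) = 0.3713; mass H = 0.3713 × 1.008 = 0.3742 g
mol N = 1.734 / 14.01 = 0.1238
mass O = 5.575 − (3.595) = 1.980 g → mol O = 0.1238
Divide by the smallest (0.1238 mol C): C 1.000, H 3.000, N 1.000, O 1.000
→ CH3NO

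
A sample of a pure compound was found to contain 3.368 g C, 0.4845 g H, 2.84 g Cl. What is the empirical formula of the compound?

C7H12Cl2

Moles — C: 3.368 / 12.01 = 0.2804 mol; H: 0.4845 / 1.008 = 0.4807 mol; Cl: 2.84 / 35.45 = 0.08011 mol
Smallest is Cl at 0.08011 mol; normalising gives C 3.500, H 6.000, Cl 1.000
Scaling by 2: C 7.00, H 12.00, Cl 2.00 → C7H12Cl2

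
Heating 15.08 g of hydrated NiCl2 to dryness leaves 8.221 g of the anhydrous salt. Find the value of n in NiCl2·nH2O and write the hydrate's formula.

NiCl2·6H2O

Mass of water lost = 15.08 − 8.221 = 6.859 g → 6.859 / 18.02 = 0.3806 mol H2O
Molar mass of NiCl2 = 129.59 g/mol → mol NiCl2 = 8.221 / 129.59 = 0.06344
n = 0.3806 / 0.06344 = 6.00 ≈ 6 → NiCl2·6H2O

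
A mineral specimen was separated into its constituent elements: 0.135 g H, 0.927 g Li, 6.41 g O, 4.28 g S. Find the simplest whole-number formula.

H: 0.135 g ÷ 1.008 g/mol = 0.1339 mol
Li: 0.927 g ÷ 6.94 g/mol = 0.1336 mol
O: 6.41 g ÷ 16.00 g/mol = 0.4006 mol
S: 4.28 g ÷ 32.07 g/mol = 0.1335 mol
Ratios (÷ 0.1335): H 1.004, Li 1.001, O 3.002, S 1.000
Ratio ≈ 1:1:3:1, so the empirical formula is HLiO3S

HLiO3S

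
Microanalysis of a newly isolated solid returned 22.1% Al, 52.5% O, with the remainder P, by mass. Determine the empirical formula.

Assume 100 g: 22.1 g Al, 52.5 g O, 25.4 g P.
Moles — Al: 22.1 / 26.98 = 0.8191 mol; O: 52.5 / 16.00 = 3.281 mol; P: 25.4 / 30.97 = 0.8201 mol
Divide by the smallest (0.8191 mol Al): Al 1.000, O 4.006, P 1.001
Ratio ≈ 1:4:1, so the empirical formula is AlO4P

AlO4P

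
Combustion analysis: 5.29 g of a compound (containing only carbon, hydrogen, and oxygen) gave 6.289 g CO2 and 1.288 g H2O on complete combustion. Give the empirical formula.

C2H2O3

mol C = 6.289 / 44.01 = 0.1429; mass C = 0.1429 × 12.01 = 1.716 g
mol H = 2 × (1.288 / 18.02) = 0.1430; mass H = 0.1430 × 1.008 = 0.1441 g
mass O = 5.29 − (1.860) = 3.430 g → mol O = 0.2144
Divide by the smallest (0.1429 mol C): C 1.000, H 1.000, O 1.500
×2: C 2.00, H 2.00, O 3.00 → C2H2O3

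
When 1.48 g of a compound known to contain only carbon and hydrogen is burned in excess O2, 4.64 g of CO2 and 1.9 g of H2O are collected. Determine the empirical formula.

CH2

mol C = 4.64 / 44.01 = 0.1054; mass C = 0.1054 × 12.01 = 1.266 g
mol H = 2 × (1.9 / 18.02) = 0.2109; mass H = 0.2109 × 1.008 = 0.2126 g
Ratios (÷ 0.1054): C 1.000, H 2.000
≈ 1:2 → CH2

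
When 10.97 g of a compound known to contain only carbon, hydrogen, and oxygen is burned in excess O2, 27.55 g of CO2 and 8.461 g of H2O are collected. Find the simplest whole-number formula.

C4H6O

mol C = 27.55 / 44.01 = 0.6260; mass C = 0.6260 × 12.01 = 7.518 g
mol H = 2 × (8.461 / 18.02) = 0.9391; mass H = 0.9391 × 1.008 = 0.9466 g
mass O = 10.97 − (8.465) = 2.505 g → mol O = 0.1566
Ratios (÷ 0.1566): C 3.998, H 5.997, O 1.000
→ C4H6O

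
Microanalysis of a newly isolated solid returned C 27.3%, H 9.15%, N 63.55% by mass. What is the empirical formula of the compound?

CH4N2

Assume 100 g: 27.3 g C, 9.15 g H, 63.55 g N.
C: 27.3 g ÷ 12.01 g/mol = 2.273 mol
H: 9.15 g ÷ 1.008 g/mol = 9.077 mol
N: 63.55 g ÷ 14.01 g/mol = 4.536 mol
Divide by the smallest (2.273 mol C): C 1.000, H 3.993, N 1.996
≈ 1:4:2 → CH4N2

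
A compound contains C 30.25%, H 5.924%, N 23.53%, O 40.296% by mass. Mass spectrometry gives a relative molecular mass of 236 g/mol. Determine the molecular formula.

Assume 100 g: 30.25 g C, 5.924 g H, 23.53 g N, 40.296 g O.
C: 30.25 g ÷ 12.01 g/mol = 2.519 mol
H: 5.924 g ÷ 1.008 g/mol = 5.877 mol
N: 23.53 g ÷ 14.01 g/mol = 1.68 mol
O: 40.296 g ÷ 16.00 g/mol = 2.518 mol
Smallest is N at 1.68 mol; normalising gives C 1.500, H 3.499, N 1.000, O 1.500
×2: C 3.00, H 7.00, N 2.00, O 3.00 → C3H7N2O3
Empirical-formula mass = 119.11 g/mol
n = 236 / 119.11 = 1.98 ≈ 2
Molecular formula = (C3H7N2O3)×2 = C6H14N4O6

C6H14N4O6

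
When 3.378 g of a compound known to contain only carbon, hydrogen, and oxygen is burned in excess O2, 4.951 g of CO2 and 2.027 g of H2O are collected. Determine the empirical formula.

CH2O

mol C = 4.951 / 44.01 = 0.1125; mass C = 0.1125 × 12.01 = 1.351 g
mol H = 2 × (2.027 / 18.02) = 0.2250; mass H = 0.2250 × 1.008 = 0.2268 g
mass O = 3.378 − (1.578) = 1.800 g → mol O = 0.1125
Ratios (÷ 0.1125): C 1.000, H 2.000, O 1.000
≈ 1:2:1 → CH2O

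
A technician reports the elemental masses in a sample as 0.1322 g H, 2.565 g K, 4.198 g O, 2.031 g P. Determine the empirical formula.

H2KO4P

n(H) = 0.1322/1.008 = 0.1312, n(K) = 2.565/39.10 = 0.0656, n(O) = 4.198/16.00 = 0.2624, n(P) = 2.031/30.97 = 0.06558
Smallest is P at 0.06558 mol; normalising gives H 2.000, K 1.000, O 4.001, P 1.000
Ratio ≈ 2:1:4:1, so the empirical formula is H2KO4P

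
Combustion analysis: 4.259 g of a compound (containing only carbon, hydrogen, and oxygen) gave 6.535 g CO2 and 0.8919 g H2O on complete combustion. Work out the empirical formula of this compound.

mol C = 6.535 / 44.01 = 0.1485; mass C = 0.1485 × 12.01 = 1.783 g
mol H = 2 × (0.8919 / 18.02) = 0.09899; mass H = 0.09899 × 1.008 = 0.09978 g
mass O = 4.259 − (1.883) = 2.376 g → mol O = 0.1485
Divide by the smallest (0.09899 mol H): C 1.500, H 1.000, O 1.500
×2: C 3.00, H 2.00, O 3.00 → C3H2O3

C3H2O3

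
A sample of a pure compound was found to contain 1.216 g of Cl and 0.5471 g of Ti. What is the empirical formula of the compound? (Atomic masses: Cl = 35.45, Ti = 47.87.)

Cl: 1.216 g ÷ 35.45 g/mol = 0.0343 mol
Ti: 0.5471 g ÷ 47.87 g/mol = 0.01143 mol
Divide by the smallest (0.01143 mol Ti): Cl 3.001, Ti 1.000
→ Cl3Ti

Cl3Ti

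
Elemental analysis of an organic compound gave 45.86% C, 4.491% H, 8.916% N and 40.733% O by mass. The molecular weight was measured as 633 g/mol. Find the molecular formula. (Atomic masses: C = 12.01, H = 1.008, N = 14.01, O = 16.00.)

C24H28N4O16

Assume 100 g: 45.86 g C, 4.491 g H, 8.916 g N, 40.733 g O.
n(C) = 45.86/12.01 = 3.818, n(H) = 4.491/1.008 = 4.455, n(N) = 8.916/14.01 = 0.6364, n(O) = 40.733/16.00 = 2.546
Smallest is N at 0.6364 mol; normalising gives C 6.000, H 7.001, N 1.000, O 4.000
Ratio ≈ 6:7:1:4, so the empirical formula is C6H7NO4
Empirical-formula mass = 157.13 g/mol
n = 633 / 157.13 = 4.03 ≈ 4
Molecular formula = (C6H7NO4)×4 = C24H28N4O16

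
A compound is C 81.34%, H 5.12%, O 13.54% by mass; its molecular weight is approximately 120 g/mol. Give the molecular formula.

C8H6O

Assume 100 g: 81.34 g C, 5.12 g H, 13.54 g O.
Moles — C: 81.34 / 12.01 = 6.773 mol; H: 5.12 / 1.008 = 5.079 mol; O: 13.54 / 16.00 = 0.8462 mol
Ratios (÷ 0.8462): C 8.003, H 6.002, O 1.000
→ C8H6O
Empirical-formula mass = 118.13 g/mol
n = 120 / 118.13 = 1.02 ≈ 1
Molecular formula = empirical formula = C8H6O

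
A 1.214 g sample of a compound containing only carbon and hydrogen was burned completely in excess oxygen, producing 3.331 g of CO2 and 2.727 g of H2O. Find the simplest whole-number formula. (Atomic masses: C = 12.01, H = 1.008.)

CH4

mol C = 3.331 / 44.01 = 0.07569; mass C = 0.07569 × 12.01 = 0.9090 g
mol H = 2 × (2.727 / 18.02) = 0.3027; mass H = 0.3027 × 1.008 = 0.3051 g
Ratios (÷ 0.07569): C 1.000, H 3.999
→ CH4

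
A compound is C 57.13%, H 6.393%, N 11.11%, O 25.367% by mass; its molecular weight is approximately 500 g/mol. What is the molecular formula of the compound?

Assume 100 g: 57.13 g C, 6.393 g H, 11.11 g N, 25.367 g O.
C: 57.13 g ÷ 12.01 g/mol = 4.757 mol
H: 6.393 g ÷ 1.008 g/mol = 6.342 mol
N: 11.11 g ÷ 14.01 g/mol = 0.793 mol
O: 25.367 g ÷ 16.00 g/mol = 1.585 mol
Ratios (÷ 0.793): C 5.999, H 7.998, N 1.000, O 1.999
Ratio ≈ 6:8:1:2, so the empirical formula is C6H8NO2
Empirical-formula mass = 126.13 g/mol
n = 500 / 126.13 = 3.96 ≈ 4
Molecular formula = (C6H8NO2)×4 = C24H32N4O8

C24H32N4O8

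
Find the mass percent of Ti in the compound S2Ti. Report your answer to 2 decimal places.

42.74%

Molar mass = 2(32.07) + 1(47.87) = 112.010 g/mol
Mass of Ti per mole = 1 × 47.87 = 47.870 g
% Ti = 47.870 / 112.010 × 100 = 42.74%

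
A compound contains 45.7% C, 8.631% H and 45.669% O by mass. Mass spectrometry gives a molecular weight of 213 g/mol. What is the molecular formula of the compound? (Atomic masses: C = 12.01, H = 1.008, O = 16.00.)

C8H18O6

Assume 100 g: 45.7 g C, 8.631 g H, 45.669 g O.
C: 45.7 g ÷ 12.01 g/mol = 3.805 mol
H: 8.631 g ÷ 1.008 g/mol = 8.562 mol
O: 45.669 g ÷ 16.00 g/mol = 2.854 mol
Ratios (÷ 2.854): C 1.333, H 3.000, O 1.000
×3: C 4.00, H 9.00, O 3.00 → C4H9O3
Empirical-formula mass = 105.11 g/mol
n = 213 / 105.11 = 2.03 ≈ 2
Molecular formula = (C4H9O3)×2 = C8H18O6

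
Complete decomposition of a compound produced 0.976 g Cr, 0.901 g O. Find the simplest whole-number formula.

Moles — Cr: 0.976 / 52.00 = 0.01877 mol; O: 0.901 / 16.00 = 0.05631 mol
Smallest is Cr at 0.01877 mol; normalising gives Cr 1.000, O 3.000
Ratio ≈ 1:3, so the empirical formula is CrO3

CrO3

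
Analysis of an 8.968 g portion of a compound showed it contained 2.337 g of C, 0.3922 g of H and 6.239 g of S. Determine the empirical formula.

CH2S

Moles — C: 2.337 / 12.01 = 0.1946 mol; H: 0.3922 / 1.008 = 0.3891 mol; S: 6.239 / 32.07 = 0.1945 mol
Ratios (÷ 0.1945): C 1.000, H 2.000, S 1.000
≈ 1:2:1 → CH2S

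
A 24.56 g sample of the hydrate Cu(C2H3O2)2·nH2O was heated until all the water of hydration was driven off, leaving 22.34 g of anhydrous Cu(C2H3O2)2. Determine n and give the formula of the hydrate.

Mass of water lost = 24.56 − 22.34 = 2.22 g → 2.22 / 18.02 = 0.1232 mol H2O
Molar mass of Cu(C2H3O2)2 = 181.64 g/mol → mol Cu(C2H3O2)2 = 22.34 / 181.64 = 0.123
n = 0.1232 / 0.123 = 1.00 ≈ 1 → Cu(C2H3O2)2·H2O

Cu(C2H3O2)2·H2O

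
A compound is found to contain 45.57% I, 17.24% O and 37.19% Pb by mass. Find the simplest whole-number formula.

I2O6Pb

Assume 100 g: 45.57 g I, 17.24 g O, 37.19 g Pb.
I: 45.57 g ÷ 126.90 g/mol = 0.3591 mol
O: 17.24 g ÷ 16.00 g/mol = 1.077 mol
Pb: 37.19 g ÷ 207.2 g/mol = 0.1795 mol
Smallest is Pb at 0.1795 mol; normalising gives I 2.001, O 6.003, Pb 1.000
≈ 2:6:1 → I2O6Pb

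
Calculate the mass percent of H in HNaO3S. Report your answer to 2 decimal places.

Molar mass = 1(1.008) + 1(22.99) + 3(16.00) + 1(32.07) = 104.068 g/mol
Mass of H per mole = 1 × 1.008 = 1.008 g
% H = 1.008 / 104.068 × 100 = 0.97%

0.97%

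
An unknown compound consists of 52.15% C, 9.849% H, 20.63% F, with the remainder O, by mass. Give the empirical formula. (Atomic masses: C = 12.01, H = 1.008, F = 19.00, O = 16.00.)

C4H9FO

Assume 100 g: 52.15 g C, 9.849 g H, 20.63 g F, 17.371 g O.
n(C) = 52.15/12.01 = 4.342, n(H) = 9.849/1.008 = 9.771, n(F) = 20.63/19.00 = 1.086, n(O) = 17.371/16.00 = 1.086
Ratios (÷ 1.086): C 4.000, H 9.000, F 1.000, O 1.000
→ C4H9FO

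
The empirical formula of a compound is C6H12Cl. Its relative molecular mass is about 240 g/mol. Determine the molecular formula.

C12H24Cl2

Empirical-formula mass = 119.61 g/mol
n = 240 / 119.61 = 2.01 ≈ 2
Molecular formula = (C6H12Cl)2 = C12H24Cl2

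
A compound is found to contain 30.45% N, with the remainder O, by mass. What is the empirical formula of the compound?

Assume 100 g: 30.45 g N, 69.55 g O.
N: 30.45 g ÷ 14.01 g/mol = 2.173 mol
O: 69.55 g ÷ 16.00 g/mol = 4.347 mol
Ratios (÷ 2.173): N 1.000, O 2.000
Ratio ≈ 1:2, so the empirical formula is NO2

NO2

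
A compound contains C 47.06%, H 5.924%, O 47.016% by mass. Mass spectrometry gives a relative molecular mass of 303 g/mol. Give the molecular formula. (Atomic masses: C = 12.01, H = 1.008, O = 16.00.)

Assume 100 g: 47.06 g C, 5.924 g H, 47.016 g O.
n(C) = 47.06/12.01 = 3.918, n(H) = 5.924/1.008 = 5.877, n(O) = 47.016/16.00 = 2.938
Divide by the smallest (2.938 mol O): C 1.333, H 2.000, O 1.000
×3: C 4.00, H 6.00, O 3.00 → C4H6O3
Empirical-formula mass = 102.09 g/mol
n = 303 / 102.09 = 2.97 ≈ 3
Molecular formula = (C4H6O3)×3 = C12H18O9

C12H18O9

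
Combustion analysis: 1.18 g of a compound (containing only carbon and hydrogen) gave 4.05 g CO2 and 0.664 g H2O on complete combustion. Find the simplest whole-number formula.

mol C = 4.05 / 44.01 = 0.09202; mass C = 0.09202 × 12.01 = 1.105 g
mol H = 2 × (0.664 / 18.02) = 0.07370; mass H = 0.07370 × 1.008 = 0.07429 g
Divide by the smallest (0.0737 mol H): C 1.249, H 1.000
Multiply by 4: C 4.99, H 4.00 → C5H4

C5H4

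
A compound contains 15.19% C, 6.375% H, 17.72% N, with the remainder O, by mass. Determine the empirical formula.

CH5NO3

Assume 100 g: 15.19 g C, 6.375 g H, 17.72 g N, 60.715 g O.
Moles — C: 15.19 / 12.01 = 1.265 mol; H: 6.375 / 1.008 = 6.324 mol; N: 17.72 / 14.01 = 1.265 mol; O: 60.715 / 16.00 = 3.795 mol
Ratios (÷ 1.265): C 1.000, H 5.000, N 1.000, O 3.000
Ratio ≈ 1:5:1:3, so the empirical formula is CH5NO3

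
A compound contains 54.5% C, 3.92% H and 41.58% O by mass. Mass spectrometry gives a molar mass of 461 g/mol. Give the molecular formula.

C21H18O12

Assume 100 g: 54.5 g C, 3.92 g H, 41.58 g O.
Moles — C: 54.5 / 12.01 = 4.538 mol; H: 3.92 / 1.008 = 3.889 mol; O: 41.58 / 16.00 = 2.599 mol
Ratios (÷ 2.599): C 1.746, H 1.496, O 1.000
Scaling by 4: C 6.98, H 5.99, O 4.00 → C7H6O4
Empirical-formula mass = 154.12 g/mol
n = 461 / 154.12 = 2.99 ≈ 3
Molecular formula = (C7H6O4)×3 = C21H18O12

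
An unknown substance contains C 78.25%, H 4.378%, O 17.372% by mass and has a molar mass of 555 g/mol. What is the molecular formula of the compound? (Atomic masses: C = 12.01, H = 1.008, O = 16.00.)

C36H24O6

Assume 100 g: 78.25 g C, 4.378 g H, 17.372 g O.
C: 78.25 g ÷ 12.01 g/mol = 6.515 mol
H: 4.378 g ÷ 1.008 g/mol = 4.343 mol
O: 17.372 g ÷ 16.00 g/mol = 1.086 mol
Smallest is O at 1.086 mol; normalising gives C 6.001, H 4.000, O 1.000
Ratio ≈ 6:4:1, so the empirical formula is C6H4O
Empirical-formula mass = 92.09 g/mol
n = 555 / 92.09 = 6.03 ≈ 6
Molecular formula = (C6H4O)×6 = C36H24O6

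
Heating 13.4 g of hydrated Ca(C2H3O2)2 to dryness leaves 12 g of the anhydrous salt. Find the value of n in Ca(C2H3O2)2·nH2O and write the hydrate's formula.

Ca(C2H3O2)2·H2O

Mass of water lost = 13.4 − 12 = 1.4 g → 1.4 / 18.02 = 0.07769 mol H2O
Molar mass of Ca(C2H3O2)2 = 158.17 g/mol → mol Ca(C2H3O2)2 = 12 / 158.17 = 0.07587
n = 0.07769 / 0.07587 = 1.02 ≈ 1 → Ca(C2H3O2)2·H2O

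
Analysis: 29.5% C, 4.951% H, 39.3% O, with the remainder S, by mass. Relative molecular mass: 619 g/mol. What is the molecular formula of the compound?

Assume 100 g: 29.5 g C, 4.951 g H, 39.3 g O, 26.249 g S.
Moles — C: 29.5 / 12.01 = 2.456 mol; H: 4.951 / 1.008 = 4.912 mol; O: 39.3 / 16.00 = 2.456 mol; S: 26.249 / 32.07 = 0.8185 mol
Ratios (÷ 0.8185): C 3.001, H 6.001, O 3.001, S 1.000
Ratio ≈ 3:6:3:1, so the empirical formula is C3H6O3S
Empirical-formula mass = 122.15 g/mol
n = 619 / 122.15 = 5.07 ≈ 5
Molecular formula = (C3H6O3S)×5 = C15H30O15S5

C15H30O15S5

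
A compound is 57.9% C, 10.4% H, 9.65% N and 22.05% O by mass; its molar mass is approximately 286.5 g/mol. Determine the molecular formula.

C14H30N2O4

Assume 100 g: 57.9 g C, 10.4 g H, 9.65 g N, 22.05 g O.
C: 57.9 g ÷ 12.01 g/mol = 4.821 mol
H: 10.4 g ÷ 1.008 g/mol = 10.32 mol
N: 9.65 g ÷ 14.01 g/mol = 0.6888 mol
O: 22.05 g ÷ 16.00 g/mol = 1.378 mol
Divide by the smallest (0.6888 mol N): C 6.999, H 14.979, N 1.000, O 2.001
≈ 7:15:1:2 → C7H15NO2
Empirical-formula mass = 145.20 g/mol
n = 286.5 / 145.20 = 1.97 ≈ 2
Molecular formula = (C7H15NO2)×2 = C14H30N2O4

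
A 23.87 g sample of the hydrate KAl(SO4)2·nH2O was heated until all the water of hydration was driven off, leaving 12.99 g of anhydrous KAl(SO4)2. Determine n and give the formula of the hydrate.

KAl(SO4)2·12H2O

Mass of water lost = 23.87 − 12.99 = 10.88 g → 10.88 / 18.02 = 0.6038 mol H2O
Molar mass of KAl(SO4)2 = 258.22 g/mol → mol KAl(SO4)2 = 12.99 / 258.22 = 0.05031
n = 0.6038 / 0.05031 = 12.00 ≈ 12 → KAl(SO4)2·12H2O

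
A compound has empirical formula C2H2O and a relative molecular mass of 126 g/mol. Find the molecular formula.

C6H6O3

Empirical-formula mass = 42.04 g/mol
n = 126 / 42.04 = 3.00 ≈ 3
Molecular formula = (C2H2O)3 = C6H6O3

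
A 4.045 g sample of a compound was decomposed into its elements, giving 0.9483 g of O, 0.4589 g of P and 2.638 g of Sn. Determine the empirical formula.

O8P2Sn3

O: 0.9483 g ÷ 16.00 g/mol = 0.05927 mol
P: 0.4589 g ÷ 30.97 g/mol = 0.01482 mol
Sn: 2.638 g ÷ 118.71 g/mol = 0.02222 mol
Divide by the smallest (0.01482 mol P): O 4.000, P 1.000, Sn 1.500
Scaling by 2: O 8.00, P 2.00, Sn 3.00 → O8P2Sn3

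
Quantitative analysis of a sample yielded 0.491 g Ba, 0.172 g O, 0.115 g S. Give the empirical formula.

Moles — Ba: 0.491 / 137.33 = 0.003575 mol; O: 0.172 / 16.00 = 0.01075 mol; S: 0.115 / 32.07 = 0.003586 mol
Divide by the smallest (0.003575 mol Ba): Ba 1.000, O 3.007, S 1.003
Ratio ≈ 1:3:1, so the empirical formula is BaO3S

BaO3S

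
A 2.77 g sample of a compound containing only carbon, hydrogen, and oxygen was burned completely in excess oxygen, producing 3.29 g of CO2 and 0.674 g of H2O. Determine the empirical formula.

C2H2O3

mol C = 3.29 / 44.01 = 0.07476; mass C = 0.07476 × 12.01 = 0.8978 g
mol H = 2 × (0.674 / 18.02) = 0.07481; mass H = 0.07481 × 1.008 = 0.07540 g
mass O = 2.77 − (0.9732) = 1.797 g → mol O = 0.1123
Divide by the smallest (0.07476 mol C): C 1.000, H 1.001, O 1.502
Multiply by 2: C 2.00, H 2.00, O 3.00 → C2H2O3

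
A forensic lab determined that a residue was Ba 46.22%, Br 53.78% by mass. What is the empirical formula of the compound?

Assume 100 g: 46.22 g Ba, 53.78 g Br.
Moles — Ba: 46.22 / 137.33 = 0.3366 mol; Br: 53.78 / 79.90 = 0.6731 mol
Ratios (÷ 0.3366): Ba 1.000, Br 2.000
Ratio ≈ 1:2, so the empirical formula is BaBr2

BaBr2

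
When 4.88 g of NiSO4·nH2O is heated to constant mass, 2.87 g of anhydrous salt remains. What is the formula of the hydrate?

NiSO4·6H2O

Mass of water lost = 4.88 − 2.87 = 2.01 g → 2.01 / 18.02 = 0.1115 mol H2O
Molar mass of NiSO4 = 154.76 g/mol → mol NiSO4 = 2.87 / 154.76 = 0.01854
n = 0.1115 / 0.01854 = 6.01 ≈ 6 → NiSO4·6H2O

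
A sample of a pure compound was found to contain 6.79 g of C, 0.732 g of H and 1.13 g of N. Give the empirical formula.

C7H9N

n(C) = 6.79/12.01 = 0.5654, n(H) = 0.732/1.008 = 0.7262, n(N) = 1.13/14.01 = 0.08066
Ratios (÷ 0.08066): C 7.009, H 9.003, N 1.000
Ratio ≈ 7:9:1, so the empirical formula is C7H9N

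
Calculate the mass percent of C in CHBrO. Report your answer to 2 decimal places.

11.03%

Molar mass = 1(12.01) + 1(1.008) + 1(79.90) + 1(16.00) = 108.918 g/mol
Mass of C per mole = 1 × 12.01 = 12.010 g
% C = 12.010 / 108.918 × 100 = 11.03%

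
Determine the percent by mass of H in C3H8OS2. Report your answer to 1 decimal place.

Molar mass = 3(12.01) + 8(1.008) + 1(16.00) + 2(32.07) = 124.234 g/mol
Mass of H per mole = 8 × 1.008 = 8.064 g
% H = 8.064 / 124.234 × 100 = 6.5%

6.5%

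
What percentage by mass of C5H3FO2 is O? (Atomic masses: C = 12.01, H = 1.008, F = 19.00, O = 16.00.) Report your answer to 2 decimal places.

Molar mass = 5(12.01) + 3(1.008) + 1(19.00) + 2(16.00) = 114.074 g/mol
Mass of O per mole = 2 × 16.00 = 32.000 g
% O = 32.000 / 114.074 × 100 = 28.05%

28.05%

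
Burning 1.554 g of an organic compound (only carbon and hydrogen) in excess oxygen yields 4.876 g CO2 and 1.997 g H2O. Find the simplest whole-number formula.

mol C = 4.876 / 44.01 = 0.1108; mass C = 0.1108 × 12.01 = 1.331 g
mol H = 2 × (1.997 / 18.02) = 0.2216; mass H = 0.2216 × 1.008 = 0.2234 g
Smallest is C at 0.1108 mol; normalising gives C 1.000, H 2.001
→ CH2

CH2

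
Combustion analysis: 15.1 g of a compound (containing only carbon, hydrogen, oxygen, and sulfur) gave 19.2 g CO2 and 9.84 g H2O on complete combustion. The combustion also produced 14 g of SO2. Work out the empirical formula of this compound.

C4H10OS2

mol C = 19.2 / 44.01 = 0.4363; mass C = 0.4363 × 12.01 = 5.240 g
mol H = 2 × (9.84 / 18.02) = 1.092; mass H = 1.092 × 1.008 = 1.101 g
mol S = 14 / 64.07 = 0.2185; mass S = 7.008 g
mass O = 15.1 − (13.35) = 1.752 g → mol O = 0.1095
Divide by the smallest (0.1095 mol O): C 3.984, H 9.974, O 1.000, S 1.996
→ C4H10OS2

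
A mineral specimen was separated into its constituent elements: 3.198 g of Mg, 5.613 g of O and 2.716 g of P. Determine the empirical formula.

Mg3O8P2

Moles — Mg: 3.198 / 24.31 = 0.1316 mol; O: 5.613 / 16.00 = 0.3508 mol; P: 2.716 / 30.97 = 0.0877 mol
Divide by the smallest (0.0877 mol P): Mg 1.500, O 4.000, P 1.000
Multiply by 2: Mg 3.00, O 8.00, P 2.00 → Mg3O8P2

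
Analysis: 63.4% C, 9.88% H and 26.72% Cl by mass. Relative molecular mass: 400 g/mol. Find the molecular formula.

Assume 100 g: 63.4 g C, 9.88 g H, 26.72 g Cl.
Moles — C: 63.4 / 12.01 = 5.279 mol; H: 9.88 / 1.008 = 9.802 mol; Cl: 26.72 / 35.45 = 0.7537 mol
Smallest is Cl at 0.7537 mol; normalising gives C 7.004, H 13.004, Cl 1.000
Ratio ≈ 7:13:1, so the empirical formula is C7H13Cl
Empirical-formula mass = 132.62 g/mol
n = 400 / 132.62 = 3.02 ≈ 3
Molecular formula = (C7H13Cl)×3 = C21H39Cl3

C21H39Cl3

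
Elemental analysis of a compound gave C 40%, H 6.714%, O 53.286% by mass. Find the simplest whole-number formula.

Assume 100 g: 40 g C, 6.714 g H, 53.286 g O.
C: 40 g ÷ 12.01 g/mol = 3.331 mol
H: 6.714 g ÷ 1.008 g/mol = 6.661 mol
O: 53.286 g ÷ 16.00 g/mol = 3.33 mol
Smallest is O at 3.33 mol; normalising gives C 1.000, H 2.000, O 1.000
≈ 1:2:1 → CH2O

CH2O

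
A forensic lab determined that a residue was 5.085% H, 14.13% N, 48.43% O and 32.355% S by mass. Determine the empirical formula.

Assume 100 g: 5.085 g H, 14.13 g N, 48.43 g O, 32.355 g S.
Moles — H: 5.085 / 1.008 = 5.045 mol; N: 14.13 / 14.01 = 1.009 mol; O: 48.43 / 16.00 = 3.027 mol; S: 32.355 / 32.07 = 1.009 mol
Smallest is N at 1.009 mol; normalising gives H 5.002, N 1.000, O 3.001, S 1.000
→ H5NO3S

H5NO3S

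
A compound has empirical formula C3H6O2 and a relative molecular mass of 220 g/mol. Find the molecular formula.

Empirical-formula mass = 74.08 g/mol
n = 220 / 74.08 = 2.97 ≈ 3
Molecular formula = (C3H6O2)3 = C9H18O6

C9H18O6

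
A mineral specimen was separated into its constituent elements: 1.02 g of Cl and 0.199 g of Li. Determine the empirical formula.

Cl: 1.02 g ÷ 35.45 g/mol = 0.02877 mol
Li: 0.199 g ÷ 6.94 g/mol = 0.02867 mol
Smallest is Li at 0.02867 mol; normalising gives Cl 1.003, Li 1.000
Ratio ≈ 1:1, so the empirical formula is ClLi

ClLi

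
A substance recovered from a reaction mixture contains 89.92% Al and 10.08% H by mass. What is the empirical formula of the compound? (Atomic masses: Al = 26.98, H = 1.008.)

AlH3

Assume 100 g: 89.92 g Al, 10.08 g H.
n(Al) = 89.92/26.98 = 3.333, n(H) = 10.08/1.008 = 10
Smallest is Al at 3.333 mol; normalising gives Al 1.000, H 3.000
→ AlH3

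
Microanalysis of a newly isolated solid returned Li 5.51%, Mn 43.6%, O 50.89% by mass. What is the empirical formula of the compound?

Assume 100 g: 5.51 g Li, 43.6 g Mn, 50.89 g O.
Li: 5.51 g ÷ 6.94 g/mol = 0.7939 mol
Mn: 43.6 g ÷ 54.94 g/mol = 0.7936 mol
O: 50.89 g ÷ 16.00 g/mol = 3.181 mol
Ratios (÷ 0.7936): Li 1.000, Mn 1.000, O 4.008
Ratio ≈ 1:1:4, so the empirical formula is LiMnO4

LiMnO4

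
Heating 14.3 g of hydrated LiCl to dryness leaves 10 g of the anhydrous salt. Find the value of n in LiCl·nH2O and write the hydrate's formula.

Mass of water lost = 14.3 − 10 = 4.3 g → 4.3 / 18.02 = 0.2386 mol H2O
Molar mass of LiCl = 42.39 g/mol → mol LiCl = 10 / 42.39 = 0.2359
n = 0.2386 / 0.2359 = 1.01 ≈ 1 → LiCl·H2O

LiCl·H2O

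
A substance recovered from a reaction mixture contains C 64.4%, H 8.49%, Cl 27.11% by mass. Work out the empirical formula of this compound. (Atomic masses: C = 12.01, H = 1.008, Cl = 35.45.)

C7H11Cl

Assume 100 g: 64.4 g C, 8.49 g H, 27.11 g Cl.
n(C) = 64.4/12.01 = 5.362, n(H) = 8.49/1.008 = 8.423, n(Cl) = 27.11/35.45 = 0.7647
Ratios (÷ 0.7647): C 7.012, H 11.014, Cl 1.000
≈ 7:11:1 → C7H11Cl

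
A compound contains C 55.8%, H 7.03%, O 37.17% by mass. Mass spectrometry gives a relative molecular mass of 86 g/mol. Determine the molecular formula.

Assume 100 g: 55.8 g C, 7.03 g H, 37.17 g O.
Moles — C: 55.8 / 12.01 = 4.646 mol; H: 7.03 / 1.008 = 6.974 mol; O: 37.17 / 16.00 = 2.323 mol
Smallest is O at 2.323 mol; normalising gives C 2.000, H 3.002, O 1.000
≈ 2:3:1 → C2H3O
Empirical-formula mass = 43.04 g/mol
n = 86 / 43.04 = 2.00 ≈ 2
Molecular formula = (C2H3O)×2 = C4H6O2

C4H6O2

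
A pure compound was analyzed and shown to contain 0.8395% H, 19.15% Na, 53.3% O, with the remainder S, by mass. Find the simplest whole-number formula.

HNaO4S

Assume 100 g: 0.8395 g H, 19.15 g Na, 53.3 g O, 26.711 g S.
Moles — H: 0.8395 / 1.008 = 0.8328 mol; Na: 19.15 / 22.99 = 0.833 mol; O: 53.3 / 16.00 = 3.331 mol; S: 26.711 / 32.07 = 0.8329 mol
Ratios (÷ 0.8328): H 1.000, Na 1.000, O 4.000, S 1.000
→ HNaO4S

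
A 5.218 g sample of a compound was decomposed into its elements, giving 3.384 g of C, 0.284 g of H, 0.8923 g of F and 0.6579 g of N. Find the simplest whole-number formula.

C: 3.384 g ÷ 12.01 g/mol = 0.2818 mol
H: 0.284 g ÷ 1.008 g/mol = 0.2817 mol
F: 0.8923 g ÷ 19.00 g/mol = 0.04696 mol
N: 0.6579 g ÷ 14.01 g/mol = 0.04696 mol
Ratios (÷ 0.04696): C 6.000, H 6.000, F 1.000, N 1.000
→ C6H6FN

C6H6FN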